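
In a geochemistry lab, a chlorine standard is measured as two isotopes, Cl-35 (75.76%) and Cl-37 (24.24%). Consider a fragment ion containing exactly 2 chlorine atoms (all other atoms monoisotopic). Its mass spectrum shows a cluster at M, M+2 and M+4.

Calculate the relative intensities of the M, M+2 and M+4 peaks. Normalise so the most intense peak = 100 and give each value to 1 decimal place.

100.0 : 64.0 : 10.2

The 2 Cl atoms are independent, so intensities follow the terms of (0.7576 + 0.2424)^2.
P(M) = 0.7576^2 = 0.573958
P(M+2) = 2 × 0.7576^1 × 0.2424^1 = 0.367284
P(M+4) = 0.2424^2 = 0.058758
The M peak is largest (0.573958); scaling to 100 gives 100.0 : 64.0 : 10.2.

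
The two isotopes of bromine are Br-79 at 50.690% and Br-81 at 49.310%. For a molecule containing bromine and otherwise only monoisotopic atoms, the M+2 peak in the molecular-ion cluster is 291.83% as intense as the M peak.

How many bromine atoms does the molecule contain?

With n Br atoms, P(M+2)/P(M) = C(n,1)·p^(n−1)q / p^n = n·q/p = n · 0.49310/0.50690.
n = 2.9183 × 0.50690/0.49310 = 3.00 ≈ 3

3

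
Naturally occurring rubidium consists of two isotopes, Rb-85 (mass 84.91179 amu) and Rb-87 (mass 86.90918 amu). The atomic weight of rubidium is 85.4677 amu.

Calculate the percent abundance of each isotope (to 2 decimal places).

Rb-85: 72.17%, Rb-87: 27.83%

Let x be the fractional abundance of Rb-85; then Rb-87 has abundance 1 − x.
84.91179·x + 86.90918·(1 − x) = 85.4677
(84.91179 − 86.90918)·x = 85.4677 − 86.90918
x = -1.44148 / -1.99739 = 0.72168 → 72.17% Rb-85, 27.83% Rb-87.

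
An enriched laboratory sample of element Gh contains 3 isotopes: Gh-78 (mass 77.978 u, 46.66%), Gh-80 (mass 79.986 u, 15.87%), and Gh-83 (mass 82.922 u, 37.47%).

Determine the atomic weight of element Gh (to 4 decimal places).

Ar = Σ fᵢ·mᵢ = 0.4666 × 77.978 + 0.1587 × 79.986 + 0.3747 × 82.922
= 36.38453 + 12.69378 + 31.07087 = 80.14918 u

80.1492 u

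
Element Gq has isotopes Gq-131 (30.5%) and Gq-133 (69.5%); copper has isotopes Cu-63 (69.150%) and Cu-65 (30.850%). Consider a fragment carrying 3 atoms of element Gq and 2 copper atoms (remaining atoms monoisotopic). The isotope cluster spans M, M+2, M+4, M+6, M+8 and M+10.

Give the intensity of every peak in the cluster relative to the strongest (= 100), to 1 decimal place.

3.7 : 28.5 : 80.7 : 100.0 : 50.4 : 8.7

Element Gq pattern (n=3): 0.02837262 : 0.19395712 : 0.44196788 : 0.33570238
Copper pattern (n=2): 0.47817225 : 0.4266555 : 0.09517225
Convolve the two distributions (both contribute in 2-u steps):
  M: 0.02837262×0.47817225 = 0.013567
  M+2: 0.02837262×0.4266555 + 0.19395712×0.47817225 = 0.104850
  M+4: 0.02837262×0.09517225 + 0.19395712×0.4266555 + 0.44196788×0.47817225 = 0.296790
  M+6: 0.19395712×0.09517225 + 0.44196788×0.4266555 + 0.33570238×0.47817225 = 0.367551
  M+8: 0.44196788×0.09517225 + 0.33570238×0.4266555 = 0.185292
  M+10: 0.33570238×0.09517225 = 0.031950
Scale to base peak (0.367551) = 100: 3.7 : 28.5 : 80.7 : 100.0 : 50.4 : 8.7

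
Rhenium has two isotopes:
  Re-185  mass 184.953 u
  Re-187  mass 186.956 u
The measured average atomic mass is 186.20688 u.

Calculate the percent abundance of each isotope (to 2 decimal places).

Re-185: 37.40%, Re-187: 62.60%

Let x be the fractional abundance of Re-185; then Re-187 has abundance 1 − x.
184.953·x + 186.956·(1 − x) = 186.20688
(184.953 − 186.956)·x = 186.20688 − 186.956
x = -0.74912 / -2.003 = 0.37400 → 37.40% Re-185, 62.60% Re-187.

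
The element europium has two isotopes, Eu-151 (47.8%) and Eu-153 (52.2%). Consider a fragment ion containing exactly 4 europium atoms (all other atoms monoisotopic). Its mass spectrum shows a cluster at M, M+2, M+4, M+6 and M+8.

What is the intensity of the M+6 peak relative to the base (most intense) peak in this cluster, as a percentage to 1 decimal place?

Term probabilities: M 0.0522, M+2 0.2280, M+4 0.3735, M+6 0.2720, M+8 0.0742. Base peak = M+4.
P(M+4) = C(4,2) × 0.478^2 × 0.522^2 = 6 × 0.228484 × 0.272484 = 0.373549 (base)
P(M+6) = C(4,3) × 0.478^1 × 0.522^3 = 4 × 0.4780 × 0.14223665 = 0.271956
Relative intensity = 0.271956 / 0.373549 × 100 = 72.8

72.8%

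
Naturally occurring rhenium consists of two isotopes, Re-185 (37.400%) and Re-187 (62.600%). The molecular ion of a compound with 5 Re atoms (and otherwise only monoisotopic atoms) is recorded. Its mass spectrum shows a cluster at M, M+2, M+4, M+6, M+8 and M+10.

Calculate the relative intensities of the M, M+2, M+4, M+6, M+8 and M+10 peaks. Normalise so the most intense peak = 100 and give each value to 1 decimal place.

2.1 : 17.8 : 59.7 : 100.0 : 83.7 : 28.0

Each Re atom is independently Re-185 (p = 0.37400) or Re-187 (q = 0.62600); the cluster is the binomial expansion (p + q)^5.
P(M) = 0.37400^5 = 0.007317
P(M+2) = 5 × 0.37400^4 × 0.62600^1 = 0.061239
P(M+4) = 10 × 0.37400^3 × 0.62600^2 = 0.205005
P(M+6) = 10 × 0.37400^2 × 0.62600^3 = 0.343136
P(M+8) = 5 × 0.37400^1 × 0.62600^4 = 0.287170
P(M+10) = 0.62600^5 = 0.096133
The M+6 peak is largest (0.343136); scaling to 100 gives 2.1 : 17.8 : 59.7 : 100.0 : 83.7 : 28.0.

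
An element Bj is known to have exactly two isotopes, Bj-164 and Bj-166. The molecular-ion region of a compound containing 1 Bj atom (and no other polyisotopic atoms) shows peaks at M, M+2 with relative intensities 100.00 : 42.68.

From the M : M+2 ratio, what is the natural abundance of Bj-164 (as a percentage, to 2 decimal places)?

70.09%

Write p for the Bj-164 fraction. I(M+2)/I(M) = [C(1,1)·p^0·(1−p)] / p^1 = 1·(1−p)/p = 42.68/100.00 = 0.4268
(1−p)/p = 0.4268/1 = 0.4268  ⇒  p = 1/(1 + 0.4268) = 0.7009
Bj-164: 70.09%, Bj-166: 29.91%.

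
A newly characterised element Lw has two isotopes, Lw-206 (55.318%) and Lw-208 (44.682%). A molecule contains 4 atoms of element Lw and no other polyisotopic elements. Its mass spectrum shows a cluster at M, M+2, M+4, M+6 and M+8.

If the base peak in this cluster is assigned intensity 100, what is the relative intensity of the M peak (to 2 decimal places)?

25.55

(0.55318 + 0.44682)^4 gives M 0.0936, M+2 0.3025, M+4 0.3666, M+6 0.1974, M+8 0.0399; the largest is M+4.
P(M+4) = C(4,2) × 0.55318^2 × 0.44682^2 = 6 × 0.30600811 × 0.19964811 = 0.366564 (base)
P(M) = C(4,0) × 0.55318^4 × 0.44682^0 = 1 × 0.09364096 × 1.0000 = 0.093641
Relative intensity = 0.093641 / 0.366564 × 100 = 25.55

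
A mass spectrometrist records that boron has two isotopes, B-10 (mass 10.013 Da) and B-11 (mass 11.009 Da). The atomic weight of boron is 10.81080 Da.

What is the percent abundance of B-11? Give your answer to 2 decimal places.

With x = fraction of B-10 (so B-11 is 1 − x):
10.013·x + 11.009·(1 − x) = 10.81080
(10.013 − 11.009)·x = 10.81080 − 11.009
x = -0.19820 / -0.996 = 0.19900 → 19.90% B-10, 80.10% B-11.

80.10%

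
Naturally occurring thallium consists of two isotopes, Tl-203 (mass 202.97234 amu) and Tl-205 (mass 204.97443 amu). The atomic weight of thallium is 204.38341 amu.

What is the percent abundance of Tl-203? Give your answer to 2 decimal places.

Writing the weighted mean with unknown fraction x of Tl-203:
202.97234·x + 204.97443·(1 − x) = 204.38341
(202.97234 − 204.97443)·x = 204.38341 − 204.97443
x = -0.59102 / -2.00209 = 0.29520 → 29.52% Tl-203, 70.48% Tl-205.

29.52%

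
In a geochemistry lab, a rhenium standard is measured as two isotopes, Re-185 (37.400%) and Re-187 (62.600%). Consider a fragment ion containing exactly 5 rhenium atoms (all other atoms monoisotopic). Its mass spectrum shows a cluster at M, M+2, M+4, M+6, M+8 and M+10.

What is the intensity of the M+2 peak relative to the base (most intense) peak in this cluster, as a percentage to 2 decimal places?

17.85%

Binomial terms of (0.37400 + 0.62600)^5: M 0.0073, M+2 0.0612, M+4 0.2050, M+6 0.3431, M+8 0.2872, M+10 0.0961 → M+6 is the base peak.
P(M+6) = C(5,3) × 0.37400^2 × 0.62600^3 = 10 × 0.139876 × 0.24531438 = 0.343136 (base)
P(M+2) = C(5,1) × 0.37400^4 × 0.62600^1 = 5 × 0.0195653 × 0.6260 = 0.061239
Relative intensity = 0.061239 / 0.343136 × 100 = 17.85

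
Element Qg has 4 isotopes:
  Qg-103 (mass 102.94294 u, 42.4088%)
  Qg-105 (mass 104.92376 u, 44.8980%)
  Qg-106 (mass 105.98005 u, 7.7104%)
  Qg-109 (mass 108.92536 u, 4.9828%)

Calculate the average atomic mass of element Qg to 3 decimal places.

Weight each isotope mass by its fractional abundance: 0.424088 × 102.94294 + 0.448980 × 104.92376 + 0.077104 × 105.98005 + 0.049828 × 108.92536
= 43.656866 + 47.108670 + 8.171486 + 5.427533 = 104.364555 u

104.365 u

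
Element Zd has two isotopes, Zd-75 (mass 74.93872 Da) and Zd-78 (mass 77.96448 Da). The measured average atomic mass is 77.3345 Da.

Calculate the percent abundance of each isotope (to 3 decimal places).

Let x be the fractional abundance of Zd-75; then Zd-78 has abundance 1 − x.
74.93872·x + 77.96448·(1 − x) = 77.3345
(74.93872 − 77.96448)·x = 77.3345 − 77.96448
x = -0.62998 / -3.02576 = 0.20821 → 20.821% Zd-75, 79.179% Zd-78.

Zd-75: 20.821%, Zd-78: 79.179%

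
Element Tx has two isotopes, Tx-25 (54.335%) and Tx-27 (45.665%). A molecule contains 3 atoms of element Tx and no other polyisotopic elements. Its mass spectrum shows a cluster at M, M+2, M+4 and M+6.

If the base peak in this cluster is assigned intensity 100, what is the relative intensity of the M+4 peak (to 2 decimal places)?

84.04

Binomial terms of (0.54335 + 0.45665)^3: M 0.1604, M+2 0.4044, M+4 0.3399, M+6 0.0952 → M+2 is the base peak.
P(M+2) = C(3,1) × 0.54335^2 × 0.45665^1 = 3 × 0.29522922 × 0.45665 = 0.404449 (base)
P(M+4) = C(3,2) × 0.54335^1 × 0.45665^2 = 3 × 0.54335 × 0.20852922 = 0.339913
Relative intensity = 0.339913 / 0.404449 × 100 = 84.04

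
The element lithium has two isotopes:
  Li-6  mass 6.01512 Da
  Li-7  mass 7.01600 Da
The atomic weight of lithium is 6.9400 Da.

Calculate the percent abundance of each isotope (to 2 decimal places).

Li-6: 7.59%, Li-7: 92.41%

With x = fraction of Li-6 (so Li-7 is 1 − x):
6.01512·x + 7.01600·(1 − x) = 6.9400
(6.01512 − 7.01600)·x = 6.9400 − 7.01600
x = -0.07600 / -1.00088 = 0.07593 → 7.59% Li-6, 92.41% Li-7.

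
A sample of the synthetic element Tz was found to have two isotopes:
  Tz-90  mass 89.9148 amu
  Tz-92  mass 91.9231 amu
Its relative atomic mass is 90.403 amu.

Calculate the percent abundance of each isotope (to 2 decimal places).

Let x be the fractional abundance of Tz-90; then Tz-92 has abundance 1 − x.
89.9148·x + 91.9231·(1 − x) = 90.403
(89.9148 − 91.9231)·x = 90.403 − 91.9231
x = -1.5201 / -2.0083 = 0.75691 → 75.69% Tz-90, 24.31% Tz-92.

Tz-90: 75.69%, Tz-92: 24.31%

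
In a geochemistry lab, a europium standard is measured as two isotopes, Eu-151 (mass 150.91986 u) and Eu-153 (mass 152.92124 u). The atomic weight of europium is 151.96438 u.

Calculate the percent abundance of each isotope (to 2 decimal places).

Let x be the fractional abundance of Eu-151; then Eu-153 has abundance 1 − x.
150.91986·x + 152.92124·(1 − x) = 151.96438
(150.91986 − 152.92124)·x = 151.96438 − 152.92124
x = -0.95686 / -2.00138 = 0.47810 → 47.81% Eu-151, 52.19% Eu-153.

Eu-151: 47.81%, Eu-153: 52.19%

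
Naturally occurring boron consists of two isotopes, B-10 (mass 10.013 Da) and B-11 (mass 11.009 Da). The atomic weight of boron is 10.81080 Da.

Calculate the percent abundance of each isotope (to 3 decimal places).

B-10: 19.900%, B-11: 80.100%

Let x be the fractional abundance of B-10; then B-11 has abundance 1 − x.
10.013·x + 11.009·(1 − x) = 10.81080
(10.013 − 11.009)·x = 10.81080 − 11.009
x = -0.19820 / -0.996 = 0.19900 → 19.900% B-10, 80.100% B-11.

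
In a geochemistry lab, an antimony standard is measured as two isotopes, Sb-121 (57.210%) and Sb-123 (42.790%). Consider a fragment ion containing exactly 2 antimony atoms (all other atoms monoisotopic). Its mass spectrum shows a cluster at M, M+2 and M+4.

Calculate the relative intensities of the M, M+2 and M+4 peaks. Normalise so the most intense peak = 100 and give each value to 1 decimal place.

66.8 : 100.0 : 37.4

The 2 Sb atoms are independent, so intensities follow the terms of (0.57210 + 0.42790)^2.
P(M) = 0.57210^2 = 0.327298
P(M+2) = 2 × 0.57210^1 × 0.42790^1 = 0.489603
P(M+4) = 0.42790^2 = 0.183098
The M+2 peak is largest (0.489603); scaling to 100 gives 66.8 : 100.0 : 37.4.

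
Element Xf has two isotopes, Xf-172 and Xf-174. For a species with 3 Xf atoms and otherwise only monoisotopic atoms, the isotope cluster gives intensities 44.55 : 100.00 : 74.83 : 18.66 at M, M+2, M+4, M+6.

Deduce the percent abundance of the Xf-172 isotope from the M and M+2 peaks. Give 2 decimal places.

If p is the fraction of Xf that is Xf-172, then I(M+2)/I(M) = [C(3,1)·p^2·(1−p)] / p^3 = 3·(1−p)/p = 100.00/44.55 = 2.2447
(1−p)/p = 2.2447/3 = 0.7482  ⇒  p = 1/(1 + 0.7482) = 0.5720
Xf-172: 57.20%, Xf-174: 42.80%.

57.20%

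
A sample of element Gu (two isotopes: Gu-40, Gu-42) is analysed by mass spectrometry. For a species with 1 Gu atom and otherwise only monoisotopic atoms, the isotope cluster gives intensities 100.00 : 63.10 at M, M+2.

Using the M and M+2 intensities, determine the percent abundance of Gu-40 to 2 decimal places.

Let p = fractional abundance of Gu-40. I(M+2)/I(M) = [C(1,1)·p^0·(1−p)] / p^1 = 1·(1−p)/p = 63.10/100.00 = 0.6310
(1−p)/p = 0.6310/1 = 0.6310  ⇒  p = 1/(1 + 0.6310) = 0.6131
Gu-40: 61.31%, Gu-42: 38.69%.

61.31%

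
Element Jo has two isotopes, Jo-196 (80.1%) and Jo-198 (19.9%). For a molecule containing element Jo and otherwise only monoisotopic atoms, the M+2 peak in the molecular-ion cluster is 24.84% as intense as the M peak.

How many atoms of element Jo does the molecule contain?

1

For n independent Jo atoms, I(M+2)/I(M) = n · (abundance Jo-198) / (abundance Jo-196) = n · 0.199/0.801.
n = 0.2484 × 0.801/0.199 = 1.00 ≈ 1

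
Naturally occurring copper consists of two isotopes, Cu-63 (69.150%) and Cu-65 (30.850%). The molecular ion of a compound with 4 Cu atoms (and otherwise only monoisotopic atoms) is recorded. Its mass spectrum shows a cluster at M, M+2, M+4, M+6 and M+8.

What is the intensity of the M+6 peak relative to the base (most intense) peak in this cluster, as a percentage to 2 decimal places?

19.90%

Binomial terms of (0.69150 + 0.30850)^4: M 0.2286, M+2 0.4080, M+4 0.2731, M+6 0.0812, M+8 0.0091 → M+2 is the base peak.
P(M+2) = C(4,1) × 0.69150^3 × 0.30850^1 = 4 × 0.33065611 × 0.3085 = 0.408030 (base)
P(M+6) = C(4,3) × 0.69150^1 × 0.30850^3 = 4 × 0.6915 × 0.02936064 = 0.081212
Relative intensity = 0.081212 / 0.408030 × 100 = 19.90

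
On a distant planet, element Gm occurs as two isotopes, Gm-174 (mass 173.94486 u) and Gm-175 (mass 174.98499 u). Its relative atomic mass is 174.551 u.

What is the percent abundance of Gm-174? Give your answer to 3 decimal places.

41.725%

With x = fraction of Gm-174 (so Gm-175 is 1 − x):
173.94486·x + 174.98499·(1 − x) = 174.551
(173.94486 − 174.98499)·x = 174.551 − 174.98499
x = -0.43399 / -1.04013 = 0.41725 → 41.725% Gm-174, 58.275% Gm-175.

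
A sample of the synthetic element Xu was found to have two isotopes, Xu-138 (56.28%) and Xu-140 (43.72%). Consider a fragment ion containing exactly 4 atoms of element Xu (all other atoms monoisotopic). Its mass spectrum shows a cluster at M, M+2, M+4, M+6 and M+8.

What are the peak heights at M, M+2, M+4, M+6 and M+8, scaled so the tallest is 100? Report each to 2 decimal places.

27.62 : 85.82 : 100.00 : 51.79 : 10.06

Each Xu atom is independently Xu-138 (p = 0.5628) or Xu-140 (q = 0.4372); the cluster is the binomial expansion (p + q)^4.
P(M) = 0.5628^4 = 0.100327
P(M+2) = 4 × 0.5628^3 × 0.4372^1 = 0.311747
P(M+4) = 6 × 0.5628^2 × 0.4372^2 = 0.363262
P(M+6) = 4 × 0.5628^1 × 0.4372^3 = 0.188128
P(M+8) = 0.4372^4 = 0.036536
The M+4 peak is largest (0.363262); scaling to 100 gives 27.62 : 85.82 : 100.00 : 51.79 : 10.06.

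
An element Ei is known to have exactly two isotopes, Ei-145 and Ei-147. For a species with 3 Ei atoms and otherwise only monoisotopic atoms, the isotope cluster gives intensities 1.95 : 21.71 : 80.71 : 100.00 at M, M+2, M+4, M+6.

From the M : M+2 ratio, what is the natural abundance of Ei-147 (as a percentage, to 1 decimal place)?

78.8%

If p is the fraction of Ei that is Ei-145, then I(M+2)/I(M) = [C(3,1)·p^2·(1−p)] / p^3 = 3·(1−p)/p = 21.71/1.95 = 11.1333
(1−p)/p = 11.1333/3 = 3.7111  ⇒  p = 1/(1 + 3.7111) = 0.2123
Ei-145: 21.2%, Ei-147: 78.8%.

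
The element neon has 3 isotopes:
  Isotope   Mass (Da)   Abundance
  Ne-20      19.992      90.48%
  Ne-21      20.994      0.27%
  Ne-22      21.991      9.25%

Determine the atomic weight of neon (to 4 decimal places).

Weight each isotope mass by its fractional abundance: 0.9048 × 19.992 + 0.0027 × 20.994 + 0.0925 × 21.991
= 18.08876 + 0.05668 + 2.03417 = 20.17961 Da

20.1796 Da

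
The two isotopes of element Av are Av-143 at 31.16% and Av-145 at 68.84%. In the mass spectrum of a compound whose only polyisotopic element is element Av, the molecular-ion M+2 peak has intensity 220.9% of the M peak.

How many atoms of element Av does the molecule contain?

1

The M+2/M ratio from n Av atoms is n · q/p = n · 0.6884/0.3116.
n = 2.209 × 0.3116/0.6884 = 1.00 ≈ 1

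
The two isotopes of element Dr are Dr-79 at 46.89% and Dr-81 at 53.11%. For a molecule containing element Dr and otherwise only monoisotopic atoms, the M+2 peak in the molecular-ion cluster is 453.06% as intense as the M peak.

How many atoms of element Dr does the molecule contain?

4

For n independent Dr atoms, I(M+2)/I(M) = n · (abundance Dr-81) / (abundance Dr-79) = n · 0.5311/0.4689.
n = 4.5306 × 0.4689/0.5311 = 4.00 ≈ 4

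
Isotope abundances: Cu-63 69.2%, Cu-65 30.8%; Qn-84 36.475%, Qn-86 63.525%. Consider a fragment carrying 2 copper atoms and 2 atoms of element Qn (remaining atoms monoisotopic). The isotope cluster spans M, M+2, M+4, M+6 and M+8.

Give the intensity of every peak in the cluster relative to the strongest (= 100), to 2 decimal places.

Copper pattern (n=2): 0.478864 : 0.426272 : 0.094864
Element Qn pattern (n=2): 0.13304256 : 0.46341488 : 0.40354256
Convolve the two distributions (both contribute in 2-u steps):
  M: 0.478864×0.13304256 = 0.063709
  M+2: 0.478864×0.46341488 + 0.426272×0.13304256 = 0.278625
  M+4: 0.478864×0.40354256 + 0.426272×0.46341488 + 0.094864×0.13304256 = 0.403404
  M+6: 0.426272×0.40354256 + 0.094864×0.46341488 = 0.215980
  M+8: 0.094864×0.40354256 = 0.038282
Scale to base peak (0.403404) = 100: 15.79 : 69.07 : 100.00 : 53.54 : 9.49

15.79 : 69.07 : 100.00 : 53.54 : 9.49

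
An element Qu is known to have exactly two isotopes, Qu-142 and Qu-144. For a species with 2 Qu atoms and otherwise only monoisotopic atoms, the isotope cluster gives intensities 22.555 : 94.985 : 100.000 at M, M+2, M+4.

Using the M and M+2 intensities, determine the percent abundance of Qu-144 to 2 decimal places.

67.80%

If p is the fraction of Qu that is Qu-142, then I(M+2)/I(M) = [C(2,1)·p^1·(1−p)] / p^2 = 2·(1−p)/p = 94.985/22.555 = 4.2113
(1−p)/p = 4.2113/2 = 2.1056  ⇒  p = 1/(1 + 2.1056) = 0.3220
Qu-142: 32.20%, Qu-144: 67.80%.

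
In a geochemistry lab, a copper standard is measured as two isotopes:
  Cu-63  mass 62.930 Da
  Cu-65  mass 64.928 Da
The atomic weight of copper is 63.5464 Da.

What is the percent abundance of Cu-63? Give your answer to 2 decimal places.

Writing the weighted mean with unknown fraction x of Cu-63:
62.930·x + 64.928·(1 − x) = 63.5464
(62.930 − 64.928)·x = 63.5464 − 64.928
x = -1.3816 / -1.998 = 0.69149 → 69.15% Cu-63, 30.85% Cu-65.

69.15%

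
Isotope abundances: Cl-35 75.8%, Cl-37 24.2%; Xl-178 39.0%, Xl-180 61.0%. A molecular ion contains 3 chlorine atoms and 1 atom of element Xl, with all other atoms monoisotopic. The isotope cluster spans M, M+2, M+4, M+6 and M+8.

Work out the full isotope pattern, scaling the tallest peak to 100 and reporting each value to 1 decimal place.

Chlorine pattern (n=3): 0.43551951 : 0.41713346 : 0.13317454 : 0.01417249
Element Xl pattern (n=1): 0.3900 : 0.6100
Convolve the two distributions (both contribute in 2-u steps):
  M: 0.43551951×0.3900 = 0.169853
  M+2: 0.43551951×0.6100 + 0.41713346×0.3900 = 0.428349
  M+4: 0.41713346×0.6100 + 0.13317454×0.3900 = 0.306389
  M+6: 0.13317454×0.6100 + 0.01417249×0.3900 = 0.086764
  M+8: 0.01417249×0.6100 = 0.008645
Scale to base peak (0.428349) = 100: 39.7 : 100.0 : 71.5 : 20.3 : 2.0

39.7 : 100.0 : 71.5 : 20.3 : 2.0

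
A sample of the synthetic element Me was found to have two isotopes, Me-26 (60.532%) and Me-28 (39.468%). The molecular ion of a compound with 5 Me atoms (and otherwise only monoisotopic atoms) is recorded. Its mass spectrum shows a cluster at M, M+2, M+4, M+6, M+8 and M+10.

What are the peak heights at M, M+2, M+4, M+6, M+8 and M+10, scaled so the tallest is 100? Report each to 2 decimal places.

23.52 : 76.68 : 100.00 : 65.20 : 21.26 : 2.77

The 5 Me atoms are independent, so intensities follow the terms of (0.60532 + 0.39468)^5.
P(M) = 0.60532^5 = 0.081269
P(M+2) = 5 × 0.60532^4 × 0.39468^1 = 0.264945
P(M+4) = 10 × 0.60532^3 × 0.39468^2 = 0.345498
P(M+6) = 10 × 0.60532^2 × 0.39468^3 = 0.225271
P(M+8) = 5 × 0.60532^1 × 0.39468^4 = 0.073440
P(M+10) = 0.39468^5 = 0.009577
The M+4 peak is largest (0.345498); scaling to 100 gives 23.52 : 76.68 : 100.00 : 65.20 : 21.26 : 2.77.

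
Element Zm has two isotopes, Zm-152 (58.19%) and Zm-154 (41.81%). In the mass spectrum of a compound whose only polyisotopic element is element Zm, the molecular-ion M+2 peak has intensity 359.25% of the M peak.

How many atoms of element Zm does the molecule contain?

For n independent Zm atoms, I(M+2)/I(M) = n · (abundance Zm-154) / (abundance Zm-152) = n · 0.4181/0.5819.
n = 3.5925 × 0.5819/0.4181 = 5.00 ≈ 5

5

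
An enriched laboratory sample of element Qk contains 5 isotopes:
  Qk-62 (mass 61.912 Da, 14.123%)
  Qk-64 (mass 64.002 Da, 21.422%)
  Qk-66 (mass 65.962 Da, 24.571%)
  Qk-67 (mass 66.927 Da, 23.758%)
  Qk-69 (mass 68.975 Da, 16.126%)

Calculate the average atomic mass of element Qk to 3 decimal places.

65.685 Da

Average mass = Σ (abundance × isotope mass) = 0.14123 × 61.912 + 0.21422 × 64.002 + 0.24571 × 65.962 + 0.23758 × 66.927 + 0.16126 × 68.975
= 8.7438 + 13.7105 + 16.2075 + 15.9005 + 11.1229 = 65.6852 Da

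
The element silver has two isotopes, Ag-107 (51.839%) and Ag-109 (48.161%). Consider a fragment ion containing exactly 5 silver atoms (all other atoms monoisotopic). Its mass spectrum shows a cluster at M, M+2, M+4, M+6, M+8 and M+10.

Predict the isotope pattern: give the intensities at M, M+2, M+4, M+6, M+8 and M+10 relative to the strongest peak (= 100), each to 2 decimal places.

11.59 : 53.82 : 100.00 : 92.90 : 43.16 : 8.02

The 5 Ag atoms are independent, so intensities follow the terms of (0.51839 + 0.48161)^5.
P(M) = 0.51839^5 = 0.037435
P(M+2) = 5 × 0.51839^4 × 0.48161^1 = 0.173897
P(M+4) = 10 × 0.51839^3 × 0.48161^2 = 0.323118
P(M+6) = 10 × 0.51839^2 × 0.48161^3 = 0.300192
P(M+8) = 5 × 0.51839^1 × 0.48161^4 = 0.139447
P(M+10) = 0.48161^5 = 0.025911
The M+4 peak is largest (0.323118); scaling to 100 gives 11.59 : 53.82 : 100.00 : 92.90 : 43.16 : 8.02.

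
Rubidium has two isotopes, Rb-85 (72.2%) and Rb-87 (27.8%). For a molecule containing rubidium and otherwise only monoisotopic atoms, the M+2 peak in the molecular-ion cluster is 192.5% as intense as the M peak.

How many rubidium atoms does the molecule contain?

5

For n independent Rb atoms, I(M+2)/I(M) = n · (abundance Rb-87) / (abundance Rb-85) = n · 0.278/0.722.
n = 1.925 × 0.722/0.278 = 5.00 ≈ 5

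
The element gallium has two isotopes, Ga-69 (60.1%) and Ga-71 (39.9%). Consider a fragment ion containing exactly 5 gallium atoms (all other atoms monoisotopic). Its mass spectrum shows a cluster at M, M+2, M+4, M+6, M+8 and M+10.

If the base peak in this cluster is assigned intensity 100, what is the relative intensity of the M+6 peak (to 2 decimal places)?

66.39

Term probabilities: M 0.0784, M+2 0.2603, M+4 0.3456, M+6 0.2294, M+8 0.0762, M+10 0.0101. Base peak = M+4.
P(M+4) = C(5,2) × 0.601^3 × 0.399^2 = 10 × 0.2170818 × 0.159201 = 0.345596 (base)
P(M+6) = C(5,3) × 0.601^2 × 0.399^3 = 10 × 0.361201 × 0.0635212 = 0.229439
Relative intensity = 0.229439 / 0.345596 × 100 = 66.39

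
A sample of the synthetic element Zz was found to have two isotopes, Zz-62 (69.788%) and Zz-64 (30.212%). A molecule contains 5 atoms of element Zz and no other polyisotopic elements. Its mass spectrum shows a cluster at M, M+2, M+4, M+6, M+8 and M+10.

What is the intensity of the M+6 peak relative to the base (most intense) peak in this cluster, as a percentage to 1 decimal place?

37.5%

Term probabilities: M 0.1655, M+2 0.3583, M+4 0.3102, M+6 0.1343, M+8 0.0291, M+10 0.0025. Base peak = M+2.
P(M+2) = C(5,1) × 0.69788^4 × 0.30212^1 = 5 × 0.23720455 × 0.30212 = 0.358321 (base)
P(M+6) = C(5,3) × 0.69788^2 × 0.30212^3 = 10 × 0.48703649 × 0.02757645 = 0.134307
Relative intensity = 0.134307 / 0.358321 × 100 = 37.5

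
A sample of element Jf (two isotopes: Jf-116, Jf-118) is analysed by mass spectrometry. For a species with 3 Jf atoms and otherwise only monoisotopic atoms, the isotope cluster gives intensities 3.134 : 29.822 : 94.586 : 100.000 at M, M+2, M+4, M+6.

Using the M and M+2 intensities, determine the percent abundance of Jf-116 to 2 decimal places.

23.97%

Let p = fractional abundance of Jf-116. I(M+2)/I(M) = [C(3,1)·p^2·(1−p)] / p^3 = 3·(1−p)/p = 29.822/3.134 = 9.5156
(1−p)/p = 9.5156/3 = 3.1719  ⇒  p = 1/(1 + 3.1719) = 0.2397
Jf-116: 23.97%, Jf-118: 76.03%.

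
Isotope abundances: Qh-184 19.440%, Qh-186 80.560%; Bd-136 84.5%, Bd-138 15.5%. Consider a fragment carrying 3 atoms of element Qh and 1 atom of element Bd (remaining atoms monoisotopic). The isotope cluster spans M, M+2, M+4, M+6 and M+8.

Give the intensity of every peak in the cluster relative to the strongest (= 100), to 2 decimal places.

1.24 : 15.65 : 66.74 : 100.00 : 16.19

Element Qh pattern (n=3): 0.00734664 : 0.09133416 : 0.37849176 : 0.52282744
Element Bd pattern (n=1): 0.8450 : 0.1550
Convolve the two distributions (both contribute in 2-u steps):
  M: 0.00734664×0.8450 = 0.006208
  M+2: 0.00734664×0.1550 + 0.09133416×0.8450 = 0.078316
  M+4: 0.09133416×0.1550 + 0.37849176×0.8450 = 0.333982
  M+6: 0.37849176×0.1550 + 0.52282744×0.8450 = 0.500455
  M+8: 0.52282744×0.1550 = 0.081038
Scale to base peak (0.500455) = 100: 1.24 : 15.65 : 66.74 : 100.00 : 16.19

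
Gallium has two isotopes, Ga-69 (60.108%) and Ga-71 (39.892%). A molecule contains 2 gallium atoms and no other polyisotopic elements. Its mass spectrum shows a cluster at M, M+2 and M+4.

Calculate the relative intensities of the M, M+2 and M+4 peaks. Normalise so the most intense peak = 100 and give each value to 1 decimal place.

The 2 Ga atoms are independent, so intensities follow the terms of (0.60108 + 0.39892)^2.
P(M) = 0.60108^2 = 0.361297
P(M+2) = 2 × 0.60108^1 × 0.39892^1 = 0.479566
P(M+4) = 0.39892^2 = 0.159137
The M+2 peak is largest (0.479566); scaling to 100 gives 75.3 : 100.0 : 33.2.

75.3 : 100.0 : 33.2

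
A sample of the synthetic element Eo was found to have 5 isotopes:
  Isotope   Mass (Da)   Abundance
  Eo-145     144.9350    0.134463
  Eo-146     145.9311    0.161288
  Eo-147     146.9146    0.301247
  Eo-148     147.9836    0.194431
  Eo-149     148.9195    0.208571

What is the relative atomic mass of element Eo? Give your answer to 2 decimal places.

Average mass = Σ (abundance × isotope mass) = 0.134463 × 144.9350 + 0.161288 × 145.9311 + 0.301247 × 146.9146 + 0.194431 × 147.9836 + 0.208571 × 148.9195
= 19.48839 + 23.53694 + 44.25758 + 28.77260 + 31.06029 = 147.11580 Da

147.12 Da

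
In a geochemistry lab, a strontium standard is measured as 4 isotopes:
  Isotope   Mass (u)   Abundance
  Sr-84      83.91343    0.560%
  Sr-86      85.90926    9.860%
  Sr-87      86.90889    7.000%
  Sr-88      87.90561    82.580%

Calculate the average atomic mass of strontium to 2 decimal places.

87.62 u

Average mass = Σ (abundance × isotope mass) = 0.00560 × 83.91343 + 0.09860 × 85.90926 + 0.07000 × 86.90889 + 0.82580 × 87.90561
= 0.469915 + 8.470653 + 6.083622 + 72.592453 = 87.616643 u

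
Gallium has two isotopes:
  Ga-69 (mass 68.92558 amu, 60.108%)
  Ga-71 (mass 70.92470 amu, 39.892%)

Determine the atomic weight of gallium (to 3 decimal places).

69.723 amu

Weight each isotope mass by its fractional abundance: 0.60108 × 68.92558 + 0.39892 × 70.92470
= 41.429788 + 28.293281 = 69.723069 amu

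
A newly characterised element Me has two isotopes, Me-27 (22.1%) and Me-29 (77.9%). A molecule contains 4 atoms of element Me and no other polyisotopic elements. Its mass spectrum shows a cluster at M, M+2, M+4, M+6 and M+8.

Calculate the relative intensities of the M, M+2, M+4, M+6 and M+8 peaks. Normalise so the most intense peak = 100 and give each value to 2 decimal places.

Each Me atom is independently Me-27 (p = 0.221) or Me-29 (q = 0.779); the cluster is the binomial expansion (p + q)^4.
P(M) = 0.221^4 = 0.002385
P(M+2) = 4 × 0.221^3 × 0.779^1 = 0.033634
P(M+4) = 6 × 0.221^2 × 0.779^2 = 0.177832
P(M+6) = 4 × 0.221^1 × 0.779^3 = 0.417893
P(M+8) = 0.779^4 = 0.368256
The M+6 peak is largest (0.417893); scaling to 100 gives 0.57 : 8.05 : 42.55 : 100.00 : 88.12.

0.57 : 8.05 : 42.55 : 100.00 : 88.12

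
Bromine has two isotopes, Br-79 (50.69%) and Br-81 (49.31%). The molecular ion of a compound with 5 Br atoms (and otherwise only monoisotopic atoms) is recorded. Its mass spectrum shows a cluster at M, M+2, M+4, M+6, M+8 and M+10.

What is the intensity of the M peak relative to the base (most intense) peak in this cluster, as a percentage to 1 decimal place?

10.6%

(0.5069 + 0.4931)^5 gives M 0.0335, M+2 0.1628, M+4 0.3167, M+6 0.3081, M+8 0.1498, M+10 0.0292; the largest is M+4.
P(M+4) = C(5,2) × 0.5069^3 × 0.4931^2 = 10 × 0.13024674 × 0.24314761 = 0.316692 (base)
P(M) = C(5,0) × 0.5069^5 × 0.4931^0 = 1 × 0.03346659 × 1.0000 = 0.033467
Relative intensity = 0.033467 / 0.316692 × 100 = 10.6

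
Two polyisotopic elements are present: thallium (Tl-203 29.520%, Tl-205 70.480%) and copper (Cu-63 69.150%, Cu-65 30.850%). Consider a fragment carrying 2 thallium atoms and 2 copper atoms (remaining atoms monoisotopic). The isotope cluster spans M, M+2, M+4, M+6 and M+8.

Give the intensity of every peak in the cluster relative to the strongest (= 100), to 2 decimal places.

Thallium pattern (n=2): 0.08714304 : 0.41611392 : 0.49674304
Copper pattern (n=2): 0.47817225 : 0.4266555 : 0.09517225
Convolve the two distributions (both contribute in 2-u steps):
  M: 0.08714304×0.47817225 = 0.041669
  M+2: 0.08714304×0.4266555 + 0.41611392×0.47817225 = 0.236154
  M+4: 0.08714304×0.09517225 + 0.41611392×0.4266555 + 0.49674304×0.47817225 = 0.423360
  M+6: 0.41611392×0.09517225 + 0.49674304×0.4266555 = 0.251541
  M+8: 0.49674304×0.09517225 = 0.047276
Scale to base peak (0.423360) = 100: 9.84 : 55.78 : 100.00 : 59.42 : 11.17

9.84 : 55.78 : 100.00 : 59.42 : 11.17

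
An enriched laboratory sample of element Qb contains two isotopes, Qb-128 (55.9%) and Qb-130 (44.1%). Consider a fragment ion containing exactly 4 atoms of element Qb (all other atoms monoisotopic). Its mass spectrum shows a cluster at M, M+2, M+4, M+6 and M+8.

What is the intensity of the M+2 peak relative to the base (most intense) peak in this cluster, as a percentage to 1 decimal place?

(0.559 + 0.441)^4 gives M 0.0976, M+2 0.3081, M+4 0.3646, M+6 0.1918, M+8 0.0378; the largest is M+4.
P(M+4) = C(4,2) × 0.559^2 × 0.441^2 = 6 × 0.312481 × 0.194481 = 0.364630 (base)
P(M+2) = C(4,1) × 0.559^3 × 0.441^1 = 4 × 0.17467688 × 0.4410 = 0.308130
Relative intensity = 0.308130 / 0.364630 × 100 = 84.5

84.5%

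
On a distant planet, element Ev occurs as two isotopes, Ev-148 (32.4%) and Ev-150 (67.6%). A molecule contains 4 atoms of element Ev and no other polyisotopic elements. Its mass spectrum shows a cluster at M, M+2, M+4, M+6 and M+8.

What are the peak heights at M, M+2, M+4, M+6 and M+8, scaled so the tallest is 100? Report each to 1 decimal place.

Each Ev atom is independently Ev-148 (p = 0.324) or Ev-150 (q = 0.676); the cluster is the binomial expansion (p + q)^4.
P(M) = 0.324^4 = 0.011020
P(M+2) = 4 × 0.324^3 × 0.676^1 = 0.091969
P(M+4) = 6 × 0.324^2 × 0.676^2 = 0.287829
P(M+6) = 4 × 0.324^1 × 0.676^3 = 0.400355
P(M+8) = 0.676^4 = 0.208827
The M+6 peak is largest (0.400355); scaling to 100 gives 2.8 : 23.0 : 71.9 : 100.0 : 52.2.

2.8 : 23.0 : 71.9 : 100.0 : 52.2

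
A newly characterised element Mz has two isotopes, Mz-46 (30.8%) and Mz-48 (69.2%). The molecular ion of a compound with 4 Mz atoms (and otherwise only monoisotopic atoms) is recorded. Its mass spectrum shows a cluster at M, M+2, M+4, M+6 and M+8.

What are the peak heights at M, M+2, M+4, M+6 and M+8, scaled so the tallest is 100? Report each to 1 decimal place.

Expanding (0.308 + 0.692)^4:
P(M) = 0.308^4 = 0.008999
P(M+2) = 4 × 0.308^3 × 0.692^1 = 0.080876
P(M+4) = 6 × 0.308^2 × 0.692^2 = 0.272562
P(M+6) = 4 × 0.308^1 × 0.692^3 = 0.408253
P(M+8) = 0.692^4 = 0.229311
The M+6 peak is largest (0.408253); scaling to 100 gives 2.2 : 19.8 : 66.8 : 100.0 : 56.2.

2.2 : 19.8 : 66.8 : 100.0 : 56.2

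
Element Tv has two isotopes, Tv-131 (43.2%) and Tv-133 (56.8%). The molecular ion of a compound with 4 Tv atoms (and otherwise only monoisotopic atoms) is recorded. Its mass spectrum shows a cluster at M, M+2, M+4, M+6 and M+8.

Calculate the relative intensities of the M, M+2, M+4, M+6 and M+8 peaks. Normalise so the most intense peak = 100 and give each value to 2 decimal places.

9.64 : 50.70 : 100.00 : 87.65 : 28.81

The 4 Tv atoms are independent, so intensities follow the terms of (0.432 + 0.568)^4.
P(M) = 0.432^4 = 0.034829
P(M+2) = 4 × 0.432^3 × 0.568^1 = 0.183172
P(M+4) = 6 × 0.432^2 × 0.568^2 = 0.361256
P(M+6) = 4 × 0.432^1 × 0.568^3 = 0.316657
P(M+8) = 0.568^4 = 0.104086
The M+4 peak is largest (0.361256); scaling to 100 gives 9.64 : 50.70 : 100.00 : 87.65 : 28.81.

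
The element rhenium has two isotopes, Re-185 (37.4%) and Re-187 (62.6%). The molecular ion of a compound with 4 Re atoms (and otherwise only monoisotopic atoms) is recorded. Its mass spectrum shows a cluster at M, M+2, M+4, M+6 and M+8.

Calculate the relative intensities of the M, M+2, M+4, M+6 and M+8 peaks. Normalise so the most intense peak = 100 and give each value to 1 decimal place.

Each Re atom is independently Re-185 (p = 0.374) or Re-187 (q = 0.626); the cluster is the binomial expansion (p + q)^4.
P(M) = 0.374^4 = 0.019565
P(M+2) = 4 × 0.374^3 × 0.626^1 = 0.130993
P(M+4) = 6 × 0.374^2 × 0.626^2 = 0.328884
P(M+6) = 4 × 0.374^1 × 0.626^3 = 0.366990
P(M+8) = 0.626^4 = 0.153567
The M+6 peak is largest (0.366990); scaling to 100 gives 5.3 : 35.7 : 89.6 : 100.0 : 41.8.

5.3 : 35.7 : 89.6 : 100.0 : 41.8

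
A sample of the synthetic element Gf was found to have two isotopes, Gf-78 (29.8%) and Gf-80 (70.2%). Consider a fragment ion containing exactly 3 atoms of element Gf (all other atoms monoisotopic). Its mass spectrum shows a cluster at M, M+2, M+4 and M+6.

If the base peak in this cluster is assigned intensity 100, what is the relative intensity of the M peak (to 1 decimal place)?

6.0

(0.298 + 0.702)^3 gives M 0.0265, M+2 0.1870, M+4 0.4406, M+6 0.3459; the largest is M+4.
P(M+4) = C(3,2) × 0.298^1 × 0.702^2 = 3 × 0.2980 × 0.492804 = 0.440567 (base)
P(M) = C(3,0) × 0.298^3 × 0.702^0 = 1 × 0.02646359 × 1.0000 = 0.026464
Relative intensity = 0.026464 / 0.440567 × 100 = 6.0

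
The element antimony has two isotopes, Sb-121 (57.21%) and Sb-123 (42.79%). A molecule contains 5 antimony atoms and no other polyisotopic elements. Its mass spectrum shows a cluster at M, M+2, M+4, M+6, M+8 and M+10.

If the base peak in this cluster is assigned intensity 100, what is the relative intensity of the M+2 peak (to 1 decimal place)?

66.8

Binomial terms of (0.5721 + 0.4279)^5: M 0.0613, M+2 0.2292, M+4 0.3428, M+6 0.2564, M+8 0.0959, M+10 0.0143 → M+4 is the base peak.
P(M+4) = C(5,2) × 0.5721^3 × 0.4279^2 = 10 × 0.18724742 × 0.18309841 = 0.342847 (base)
P(M+2) = C(5,1) × 0.5721^4 × 0.4279^1 = 5 × 0.10712425 × 0.4279 = 0.229192
Relative intensity = 0.229192 / 0.342847 × 100 = 66.8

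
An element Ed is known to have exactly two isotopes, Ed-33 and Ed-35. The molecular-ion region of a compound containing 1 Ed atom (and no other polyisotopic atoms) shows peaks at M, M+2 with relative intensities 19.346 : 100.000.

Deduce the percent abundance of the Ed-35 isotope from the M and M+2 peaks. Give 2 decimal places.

Let p = fractional abundance of Ed-33. I(M+2)/I(M) = [C(1,1)·p^0·(1−p)] / p^1 = 1·(1−p)/p = 100.000/19.346 = 5.1690
(1−p)/p = 5.1690/1 = 5.1690  ⇒  p = 1/(1 + 5.1690) = 0.1621
Ed-33: 16.21%, Ed-35: 83.79%.

83.79%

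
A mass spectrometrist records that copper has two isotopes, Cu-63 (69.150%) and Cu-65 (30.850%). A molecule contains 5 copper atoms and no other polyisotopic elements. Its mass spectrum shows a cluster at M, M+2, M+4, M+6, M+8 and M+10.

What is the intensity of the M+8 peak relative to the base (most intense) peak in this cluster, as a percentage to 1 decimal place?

Binomial terms of (0.69150 + 0.30850)^5: M 0.1581, M+2 0.3527, M+4 0.3147, M+6 0.1404, M+8 0.0313, M+10 0.0028 → M+2 is the base peak.
P(M+2) = C(5,1) × 0.69150^4 × 0.30850^1 = 5 × 0.2286487 × 0.3085 = 0.352691 (base)
P(M+8) = C(5,4) × 0.69150^1 × 0.30850^4 = 5 × 0.6915 × 0.00905776 = 0.031317
Relative intensity = 0.031317 / 0.352691 × 100 = 8.9

8.9%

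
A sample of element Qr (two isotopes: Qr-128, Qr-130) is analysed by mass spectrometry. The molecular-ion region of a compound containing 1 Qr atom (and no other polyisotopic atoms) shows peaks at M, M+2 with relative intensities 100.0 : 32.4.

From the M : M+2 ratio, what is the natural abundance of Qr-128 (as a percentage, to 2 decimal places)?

75.53%

Write p for the Qr-128 fraction. I(M+2)/I(M) = [C(1,1)·p^0·(1−p)] / p^1 = 1·(1−p)/p = 32.4/100.0 = 0.3240
(1−p)/p = 0.3240/1 = 0.3240  ⇒  p = 1/(1 + 0.3240) = 0.7553
Qr-128: 75.53%, Qr-130: 24.47%.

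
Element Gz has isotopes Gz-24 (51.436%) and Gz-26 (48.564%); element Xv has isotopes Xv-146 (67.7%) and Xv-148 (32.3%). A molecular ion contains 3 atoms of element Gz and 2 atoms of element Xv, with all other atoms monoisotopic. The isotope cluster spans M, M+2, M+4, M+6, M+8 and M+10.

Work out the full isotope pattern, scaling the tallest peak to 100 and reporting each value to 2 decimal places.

17.84 : 67.56 : 100.00 : 72.05 : 25.19 : 3.42

Element Gz pattern (n=3): 0.13608228 : 0.3854518 : 0.36392957 : 0.11453635
Element Xv pattern (n=2): 0.458329 : 0.437342 : 0.104329
Convolve the two distributions (both contribute in 2-u steps):
  M: 0.13608228×0.458329 = 0.062370
  M+2: 0.13608228×0.437342 + 0.3854518×0.458329 = 0.236178
  M+4: 0.13608228×0.104329 + 0.3854518×0.437342 + 0.36392957×0.458329 = 0.349571
  M+6: 0.3854518×0.104329 + 0.36392957×0.437342 + 0.11453635×0.458329 = 0.251871
  M+8: 0.36392957×0.104329 + 0.11453635×0.437342 = 0.088060
  M+10: 0.11453635×0.104329 = 0.011949
Scale to base peak (0.349571) = 100: 17.84 : 67.56 : 100.00 : 72.05 : 25.19 : 3.42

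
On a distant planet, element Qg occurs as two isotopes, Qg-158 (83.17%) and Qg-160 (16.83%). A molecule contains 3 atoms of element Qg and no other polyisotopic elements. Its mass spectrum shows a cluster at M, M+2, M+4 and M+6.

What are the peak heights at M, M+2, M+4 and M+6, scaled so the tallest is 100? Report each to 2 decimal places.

100.00 : 60.71 : 12.28 : 0.83

Expanding (0.8317 + 0.1683)^3:
P(M) = 0.8317^3 = 0.575308
P(M+2) = 3 × 0.8317^2 × 0.1683^1 = 0.349252
P(M+4) = 3 × 0.8317^1 × 0.1683^2 = 0.070673
P(M+6) = 0.1683^3 = 0.004767
The M peak is largest (0.575308); scaling to 100 gives 100.00 : 60.71 : 12.28 : 0.83.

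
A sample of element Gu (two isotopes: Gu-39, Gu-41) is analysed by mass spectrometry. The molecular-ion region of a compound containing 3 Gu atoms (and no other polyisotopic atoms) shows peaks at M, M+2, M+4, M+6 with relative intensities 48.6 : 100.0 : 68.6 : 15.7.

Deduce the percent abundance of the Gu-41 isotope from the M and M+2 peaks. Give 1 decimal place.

Write p for the Gu-39 fraction. I(M+2)/I(M) = [C(3,1)·p^2·(1−p)] / p^3 = 3·(1−p)/p = 100.0/48.6 = 2.0576
(1−p)/p = 2.0576/3 = 0.6859  ⇒  p = 1/(1 + 0.6859) = 0.5932
Gu-39: 59.3%, Gu-41: 40.7%.

40.7%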